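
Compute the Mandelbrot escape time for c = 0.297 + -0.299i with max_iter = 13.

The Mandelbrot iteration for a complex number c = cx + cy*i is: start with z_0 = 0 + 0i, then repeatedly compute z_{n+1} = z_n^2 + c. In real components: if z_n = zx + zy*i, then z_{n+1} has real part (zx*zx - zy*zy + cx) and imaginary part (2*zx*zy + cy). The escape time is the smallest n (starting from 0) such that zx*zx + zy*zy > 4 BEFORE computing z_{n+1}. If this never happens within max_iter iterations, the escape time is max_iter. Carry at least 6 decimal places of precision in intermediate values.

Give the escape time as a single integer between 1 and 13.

z_0 = 0 + 0i, c = 0.2970 + -0.2990i
Iter 1: z = 0.2970 + -0.2990i, |z|^2 = 0.1776
Iter 2: z = 0.2958 + -0.4766i, |z|^2 = 0.3147
Iter 3: z = 0.1573 + -0.5810i, |z|^2 = 0.3623
Iter 4: z = -0.0158 + -0.4818i, |z|^2 = 0.2324
Iter 5: z = 0.0651 + -0.2838i, |z|^2 = 0.0848
Iter 6: z = 0.2207 + -0.3359i, |z|^2 = 0.1616
Iter 7: z = 0.2328 + -0.4473i, |z|^2 = 0.2543
Iter 8: z = 0.1512 + -0.5073i, |z|^2 = 0.2802
Iter 9: z = 0.0625 + -0.4524i, |z|^2 = 0.2085
Iter 10: z = 0.0963 + -0.3555i, |z|^2 = 0.1357
Iter 11: z = 0.1799 + -0.3675i, |z|^2 = 0.1674
Iter 12: z = 0.1943 + -0.4312i, |z|^2 = 0.2237

Answer: 13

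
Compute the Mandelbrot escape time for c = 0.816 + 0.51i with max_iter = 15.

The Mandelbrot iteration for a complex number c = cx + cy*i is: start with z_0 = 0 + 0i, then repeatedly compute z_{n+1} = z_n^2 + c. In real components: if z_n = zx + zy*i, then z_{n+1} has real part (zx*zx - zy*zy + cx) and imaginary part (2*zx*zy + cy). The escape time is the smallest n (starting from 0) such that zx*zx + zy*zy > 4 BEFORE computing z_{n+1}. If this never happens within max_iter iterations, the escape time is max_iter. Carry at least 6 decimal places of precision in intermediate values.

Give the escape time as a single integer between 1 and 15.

Answer: 3

Derivation:
z_0 = 0 + 0i, c = 0.8160 + 0.5100i
Iter 1: z = 0.8160 + 0.5100i, |z|^2 = 0.9260
Iter 2: z = 1.2218 + 1.3423i, |z|^2 = 3.2945
Iter 3: z = 0.5069 + 3.7900i, |z|^2 = 14.6208
Escaped at iteration 3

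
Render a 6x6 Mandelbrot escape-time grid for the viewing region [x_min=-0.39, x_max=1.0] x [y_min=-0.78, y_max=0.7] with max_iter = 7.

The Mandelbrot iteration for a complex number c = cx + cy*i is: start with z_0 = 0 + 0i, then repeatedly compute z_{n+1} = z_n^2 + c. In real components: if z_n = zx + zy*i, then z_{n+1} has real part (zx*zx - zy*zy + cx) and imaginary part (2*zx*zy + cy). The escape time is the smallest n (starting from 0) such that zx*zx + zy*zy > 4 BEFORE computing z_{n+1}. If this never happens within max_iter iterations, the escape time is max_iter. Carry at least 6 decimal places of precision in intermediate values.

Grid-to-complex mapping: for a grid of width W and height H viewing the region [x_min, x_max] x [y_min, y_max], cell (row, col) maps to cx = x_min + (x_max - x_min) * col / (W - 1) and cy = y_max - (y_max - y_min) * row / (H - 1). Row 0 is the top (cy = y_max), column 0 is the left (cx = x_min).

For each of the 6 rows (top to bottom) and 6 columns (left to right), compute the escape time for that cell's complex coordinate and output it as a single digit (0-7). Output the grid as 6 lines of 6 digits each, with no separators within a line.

Answer: 777432
777732
777632
777732
777632
775422

Derivation:
(row=0, col=0): c = -0.3900 + 0.7000i → escape time 7
(row=0, col=1): c = -0.1120 + 0.7000i → escape time 7
(row=0, col=2): c = 0.1660 + 0.7000i → escape time 7
(row=0, col=3): c = 0.4440 + 0.7000i → escape time 4
(row=0, col=4): c = 0.7220 + 0.7000i → escape time 3
(row=0, col=5): c = 1.0000 + 0.7000i → escape time 2
(row=1, col=0): c = -0.3900 + 0.4040i → escape time 7
(row=1, col=1): c = -0.1120 + 0.4040i → escape time 7
(row=1, col=2): c = 0.1660 + 0.4040i → escape time 7
(row=1, col=3): c = 0.4440 + 0.4040i → escape time 7
(row=1, col=4): c = 0.7220 + 0.4040i → escape time 3
(row=1, col=5): c = 1.0000 + 0.4040i → escape time 2
(row=2, col=0): c = -0.3900 + 0.1080i → escape time 7
(row=2, col=1): c = -0.1120 + 0.1080i → escape time 7
(row=2, col=2): c = 0.1660 + 0.1080i → escape time 7
(row=2, col=3): c = 0.4440 + 0.1080i → escape time 6
(row=2, col=4): c = 0.7220 + 0.1080i → escape time 3
(row=2, col=5): c = 1.0000 + 0.1080i → escape time 2
(row=3, col=0): c = -0.3900 + -0.1880i → escape time 7
(row=3, col=1): c = -0.1120 + -0.1880i → escape time 7
(row=3, col=2): c = 0.1660 + -0.1880i → escape time 7
(row=3, col=3): c = 0.4440 + -0.1880i → escape time 7
(row=3, col=4): c = 0.7220 + -0.1880i → escape time 3
(row=3, col=5): c = 1.0000 + -0.1880i → escape time 2
(row=4, col=0): c = -0.3900 + -0.4840i → escape time 7
(row=4, col=1): c = -0.1120 + -0.4840i → escape time 7
(row=4, col=2): c = 0.1660 + -0.4840i → escape time 7
(row=4, col=3): c = 0.4440 + -0.4840i → escape time 6
(row=4, col=4): c = 0.7220 + -0.4840i → escape time 3
(row=4, col=5): c = 1.0000 + -0.4840i → escape time 2
(row=5, col=0): c = -0.3900 + -0.7800i → escape time 7
(row=5, col=1): c = -0.1120 + -0.7800i → escape time 7
(row=5, col=2): c = 0.1660 + -0.7800i → escape time 5
(row=5, col=3): c = 0.4440 + -0.7800i → escape time 4
(row=5, col=4): c = 0.7220 + -0.7800i → escape time 2
(row=5, col=5): c = 1.0000 + -0.7800i → escape time 2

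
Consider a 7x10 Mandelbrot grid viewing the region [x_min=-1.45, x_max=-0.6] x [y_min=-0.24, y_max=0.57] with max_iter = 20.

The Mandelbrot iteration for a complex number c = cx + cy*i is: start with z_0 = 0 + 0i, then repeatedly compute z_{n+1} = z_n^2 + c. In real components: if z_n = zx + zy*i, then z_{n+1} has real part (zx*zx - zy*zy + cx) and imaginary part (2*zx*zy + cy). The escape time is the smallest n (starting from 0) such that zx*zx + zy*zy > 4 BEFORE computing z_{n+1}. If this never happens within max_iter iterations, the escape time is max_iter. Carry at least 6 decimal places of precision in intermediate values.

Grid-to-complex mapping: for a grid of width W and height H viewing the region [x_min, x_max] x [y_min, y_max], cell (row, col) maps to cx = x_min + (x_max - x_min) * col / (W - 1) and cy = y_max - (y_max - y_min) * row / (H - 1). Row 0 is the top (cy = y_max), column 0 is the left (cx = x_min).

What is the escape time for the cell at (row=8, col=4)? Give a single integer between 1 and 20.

Answer: 20

Derivation:
z_0 = 0 + 0i, c = -0.8833 + -0.1500i
Iter 1: z = -0.8833 + -0.1500i, |z|^2 = 0.8028
Iter 2: z = -0.1256 + 0.1150i, |z|^2 = 0.0290
Iter 3: z = -0.8808 + -0.1789i, |z|^2 = 0.8078
Iter 4: z = -0.1395 + 0.1651i, |z|^2 = 0.0467
Iter 5: z = -0.8911 + -0.1961i, |z|^2 = 0.8325
Iter 6: z = -0.1277 + 0.1995i, |z|^2 = 0.0561
Iter 7: z = -0.9068 + -0.2009i, |z|^2 = 0.8627
Iter 8: z = -0.1014 + 0.2144i, |z|^2 = 0.0563
Iter 9: z = -0.9190 + -0.1935i, |z|^2 = 0.8820
Iter 10: z = -0.0762 + 0.2056i, |z|^2 = 0.0481
Iter 11: z = -0.9198 + -0.1813i, |z|^2 = 0.8789
Iter 12: z = -0.0701 + 0.1836i, |z|^2 = 0.0386
Iter 13: z = -0.9121 + -0.1758i, |z|^2 = 0.8628
Iter 14: z = -0.0823 + 0.1706i, |z|^2 = 0.0359
Iter 15: z = -0.9057 + -0.1781i, |z|^2 = 0.8520
Iter 16: z = -0.0948 + 0.1726i, |z|^2 = 0.0388
Iter 17: z = -0.9041 + -0.1827i, |z|^2 = 0.8508
Iter 18: z = -0.0993 + 0.1804i, |z|^2 = 0.0424
Iter 19: z = -0.9060 + -0.1858i, |z|^2 = 0.8554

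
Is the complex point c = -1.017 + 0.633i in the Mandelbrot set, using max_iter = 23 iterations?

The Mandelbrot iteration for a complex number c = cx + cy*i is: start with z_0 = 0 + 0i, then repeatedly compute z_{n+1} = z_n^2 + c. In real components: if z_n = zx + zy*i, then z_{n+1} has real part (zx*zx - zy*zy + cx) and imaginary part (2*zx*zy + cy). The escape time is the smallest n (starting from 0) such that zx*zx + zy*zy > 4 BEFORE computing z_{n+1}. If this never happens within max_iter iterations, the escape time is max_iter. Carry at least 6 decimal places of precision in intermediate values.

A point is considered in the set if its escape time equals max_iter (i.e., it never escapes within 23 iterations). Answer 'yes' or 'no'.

z_0 = 0 + 0i, c = -1.0170 + 0.6330i
Iter 1: z = -1.0170 + 0.6330i, |z|^2 = 1.4350
Iter 2: z = -0.3834 + -0.6545i, |z|^2 = 0.5754
Iter 3: z = -1.2984 + 1.1349i, |z|^2 = 2.9738
Iter 4: z = -0.6191 + -2.3141i, |z|^2 = 5.7383
Escaped at iteration 4

Answer: no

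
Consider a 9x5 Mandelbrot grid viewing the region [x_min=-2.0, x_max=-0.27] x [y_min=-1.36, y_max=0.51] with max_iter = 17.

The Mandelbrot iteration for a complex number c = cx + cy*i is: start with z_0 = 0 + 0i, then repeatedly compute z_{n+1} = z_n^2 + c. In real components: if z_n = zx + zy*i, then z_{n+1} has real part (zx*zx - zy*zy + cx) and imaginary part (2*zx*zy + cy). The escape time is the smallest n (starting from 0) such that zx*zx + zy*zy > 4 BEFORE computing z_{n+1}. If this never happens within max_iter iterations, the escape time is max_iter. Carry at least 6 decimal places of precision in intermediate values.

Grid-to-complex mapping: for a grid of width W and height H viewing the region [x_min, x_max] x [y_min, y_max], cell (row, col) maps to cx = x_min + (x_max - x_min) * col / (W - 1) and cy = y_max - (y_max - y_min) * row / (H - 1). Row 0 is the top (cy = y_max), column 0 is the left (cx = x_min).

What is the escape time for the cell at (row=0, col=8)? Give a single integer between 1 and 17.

z_0 = 0 + 0i, c = -0.2700 + 0.5100i
Iter 1: z = -0.2700 + 0.5100i, |z|^2 = 0.3330
Iter 2: z = -0.4572 + 0.2346i, |z|^2 = 0.2641
Iter 3: z = -0.1160 + 0.2955i, |z|^2 = 0.1008
Iter 4: z = -0.3439 + 0.4414i, |z|^2 = 0.3131
Iter 5: z = -0.3466 + 0.2064i, |z|^2 = 0.1628
Iter 6: z = -0.1924 + 0.3669i, |z|^2 = 0.1716
Iter 7: z = -0.3676 + 0.3688i, |z|^2 = 0.2711
Iter 8: z = -0.2709 + 0.2389i, |z|^2 = 0.1304
Iter 9: z = -0.2537 + 0.3806i, |z|^2 = 0.2092
Iter 10: z = -0.3505 + 0.3169i, |z|^2 = 0.2233
Iter 11: z = -0.2476 + 0.2879i, |z|^2 = 0.1442
Iter 12: z = -0.2916 + 0.3675i, |z|^2 = 0.2200
Iter 13: z = -0.3200 + 0.2957i, |z|^2 = 0.1899
Iter 14: z = -0.2550 + 0.3207i, |z|^2 = 0.1679
Iter 15: z = -0.3078 + 0.3464i, |z|^2 = 0.2147
Iter 16: z = -0.2952 + 0.2967i, |z|^2 = 0.1752

Answer: 17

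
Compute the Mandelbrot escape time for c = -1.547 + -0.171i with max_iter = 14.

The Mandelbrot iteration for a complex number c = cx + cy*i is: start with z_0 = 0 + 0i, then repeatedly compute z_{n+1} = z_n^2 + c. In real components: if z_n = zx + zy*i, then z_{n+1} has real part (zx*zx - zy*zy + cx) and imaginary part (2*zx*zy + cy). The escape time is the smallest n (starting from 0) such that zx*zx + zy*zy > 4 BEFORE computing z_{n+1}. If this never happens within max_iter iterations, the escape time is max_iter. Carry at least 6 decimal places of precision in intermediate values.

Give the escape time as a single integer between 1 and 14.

z_0 = 0 + 0i, c = -1.5470 + -0.1710i
Iter 1: z = -1.5470 + -0.1710i, |z|^2 = 2.4224
Iter 2: z = 0.8170 + 0.3581i, |z|^2 = 0.7957
Iter 3: z = -1.0078 + 0.4141i, |z|^2 = 1.1871
Iter 4: z = -0.7028 + -1.0056i, |z|^2 = 1.5052
Iter 5: z = -2.0642 + 1.2425i, |z|^2 = 5.8049
Escaped at iteration 5

Answer: 5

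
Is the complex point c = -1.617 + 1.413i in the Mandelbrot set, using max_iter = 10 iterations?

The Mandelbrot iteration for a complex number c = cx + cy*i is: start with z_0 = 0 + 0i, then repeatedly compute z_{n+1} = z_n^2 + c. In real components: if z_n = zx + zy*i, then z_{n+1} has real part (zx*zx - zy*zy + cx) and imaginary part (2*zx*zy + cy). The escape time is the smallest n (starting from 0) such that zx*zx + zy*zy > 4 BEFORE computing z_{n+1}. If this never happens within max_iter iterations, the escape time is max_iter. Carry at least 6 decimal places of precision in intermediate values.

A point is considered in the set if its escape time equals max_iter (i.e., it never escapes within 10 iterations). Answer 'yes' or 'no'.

Answer: no

Derivation:
z_0 = 0 + 0i, c = -1.6170 + 1.4130i
Iter 1: z = -1.6170 + 1.4130i, |z|^2 = 4.6113
Escaped at iteration 1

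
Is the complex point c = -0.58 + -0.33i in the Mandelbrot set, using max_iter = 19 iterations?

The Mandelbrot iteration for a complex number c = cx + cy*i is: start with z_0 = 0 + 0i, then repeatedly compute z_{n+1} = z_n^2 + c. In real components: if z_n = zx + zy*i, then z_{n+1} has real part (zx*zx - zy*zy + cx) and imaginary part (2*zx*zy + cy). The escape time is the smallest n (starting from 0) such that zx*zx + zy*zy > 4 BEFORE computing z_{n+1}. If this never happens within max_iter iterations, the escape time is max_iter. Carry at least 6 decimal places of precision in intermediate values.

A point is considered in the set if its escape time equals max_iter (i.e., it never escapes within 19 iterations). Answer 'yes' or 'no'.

z_0 = 0 + 0i, c = -0.5800 + -0.3300i
Iter 1: z = -0.5800 + -0.3300i, |z|^2 = 0.4453
Iter 2: z = -0.3525 + 0.0528i, |z|^2 = 0.1270
Iter 3: z = -0.4585 + -0.3672i, |z|^2 = 0.3451
Iter 4: z = -0.5046 + 0.0068i, |z|^2 = 0.2547
Iter 5: z = -0.3254 + -0.3368i, |z|^2 = 0.2194
Iter 6: z = -0.5876 + -0.1108i, |z|^2 = 0.3575
Iter 7: z = -0.2471 + -0.1998i, |z|^2 = 0.1010
Iter 8: z = -0.5589 + -0.2313i, |z|^2 = 0.3658
Iter 9: z = -0.3211 + -0.0715i, |z|^2 = 0.1082
Iter 10: z = -0.4820 + -0.2841i, |z|^2 = 0.3130
Iter 11: z = -0.4284 + -0.0561i, |z|^2 = 0.1867
Iter 12: z = -0.3996 + -0.2819i, |z|^2 = 0.2392
Iter 13: z = -0.4998 + -0.1047i, |z|^2 = 0.2607
Iter 14: z = -0.3412 + -0.2254i, |z|^2 = 0.1672
Iter 15: z = -0.5144 + -0.1762i, |z|^2 = 0.2956
Iter 16: z = -0.3465 + -0.1487i, |z|^2 = 0.1422
Iter 17: z = -0.4821 + -0.2269i, |z|^2 = 0.2839
Iter 18: z = -0.3991 + -0.1112i, |z|^2 = 0.1716
Did not escape in 19 iterations → in set

Answer: yes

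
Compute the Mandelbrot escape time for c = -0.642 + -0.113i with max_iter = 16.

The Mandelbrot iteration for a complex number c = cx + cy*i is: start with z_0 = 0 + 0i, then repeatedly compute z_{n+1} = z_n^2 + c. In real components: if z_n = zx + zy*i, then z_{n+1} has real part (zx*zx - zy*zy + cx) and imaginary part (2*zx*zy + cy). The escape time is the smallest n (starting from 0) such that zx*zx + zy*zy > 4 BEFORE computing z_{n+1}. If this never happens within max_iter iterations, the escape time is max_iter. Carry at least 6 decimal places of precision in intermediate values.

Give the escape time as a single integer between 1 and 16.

z_0 = 0 + 0i, c = -0.6420 + -0.1130i
Iter 1: z = -0.6420 + -0.1130i, |z|^2 = 0.4249
Iter 2: z = -0.2426 + 0.0321i, |z|^2 = 0.0599
Iter 3: z = -0.5842 + -0.1286i, |z|^2 = 0.3578
Iter 4: z = -0.3173 + 0.0372i, |z|^2 = 0.1020
Iter 5: z = -0.5427 + -0.1366i, |z|^2 = 0.3132
Iter 6: z = -0.3661 + 0.0353i, |z|^2 = 0.1353
Iter 7: z = -0.5092 + -0.1388i, |z|^2 = 0.2786
Iter 8: z = -0.4020 + 0.0284i, |z|^2 = 0.1624
Iter 9: z = -0.4812 + -0.1358i, |z|^2 = 0.2500
Iter 10: z = -0.4289 + 0.0177i, |z|^2 = 0.1843
Iter 11: z = -0.4584 + -0.1282i, |z|^2 = 0.2265
Iter 12: z = -0.4483 + 0.0045i, |z|^2 = 0.2010
Iter 13: z = -0.4410 + -0.1171i, |z|^2 = 0.2082
Iter 14: z = -0.4612 + -0.0097i, |z|^2 = 0.2128
Iter 15: z = -0.4294 + -0.1040i, |z|^2 = 0.1952

Answer: 16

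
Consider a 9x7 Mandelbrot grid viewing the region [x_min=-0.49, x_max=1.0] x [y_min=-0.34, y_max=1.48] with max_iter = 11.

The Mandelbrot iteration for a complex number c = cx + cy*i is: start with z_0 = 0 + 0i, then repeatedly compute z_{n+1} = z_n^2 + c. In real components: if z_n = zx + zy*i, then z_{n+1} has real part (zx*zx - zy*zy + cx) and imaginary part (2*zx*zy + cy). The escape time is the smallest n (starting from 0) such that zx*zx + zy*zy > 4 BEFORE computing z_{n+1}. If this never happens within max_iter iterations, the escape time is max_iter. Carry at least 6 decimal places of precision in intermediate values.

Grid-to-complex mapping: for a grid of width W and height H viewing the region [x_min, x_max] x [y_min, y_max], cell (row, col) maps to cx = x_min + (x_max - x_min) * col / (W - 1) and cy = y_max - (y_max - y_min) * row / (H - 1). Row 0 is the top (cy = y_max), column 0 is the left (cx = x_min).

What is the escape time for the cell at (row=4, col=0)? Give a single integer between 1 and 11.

z_0 = 0 + 0i, c = -0.4900 + 0.2667i
Iter 1: z = -0.4900 + 0.2667i, |z|^2 = 0.3112
Iter 2: z = -0.3210 + 0.0053i, |z|^2 = 0.1031
Iter 3: z = -0.3870 + 0.2632i, |z|^2 = 0.2191
Iter 4: z = -0.4095 + 0.0629i, |z|^2 = 0.1717
Iter 5: z = -0.3262 + 0.2151i, |z|^2 = 0.1527
Iter 6: z = -0.4298 + 0.1263i, |z|^2 = 0.2007
Iter 7: z = -0.3212 + 0.1581i, |z|^2 = 0.1281
Iter 8: z = -0.4118 + 0.1651i, |z|^2 = 0.1969
Iter 9: z = -0.3477 + 0.1307i, |z|^2 = 0.1379
Iter 10: z = -0.3862 + 0.1758i, |z|^2 = 0.1801

Answer: 11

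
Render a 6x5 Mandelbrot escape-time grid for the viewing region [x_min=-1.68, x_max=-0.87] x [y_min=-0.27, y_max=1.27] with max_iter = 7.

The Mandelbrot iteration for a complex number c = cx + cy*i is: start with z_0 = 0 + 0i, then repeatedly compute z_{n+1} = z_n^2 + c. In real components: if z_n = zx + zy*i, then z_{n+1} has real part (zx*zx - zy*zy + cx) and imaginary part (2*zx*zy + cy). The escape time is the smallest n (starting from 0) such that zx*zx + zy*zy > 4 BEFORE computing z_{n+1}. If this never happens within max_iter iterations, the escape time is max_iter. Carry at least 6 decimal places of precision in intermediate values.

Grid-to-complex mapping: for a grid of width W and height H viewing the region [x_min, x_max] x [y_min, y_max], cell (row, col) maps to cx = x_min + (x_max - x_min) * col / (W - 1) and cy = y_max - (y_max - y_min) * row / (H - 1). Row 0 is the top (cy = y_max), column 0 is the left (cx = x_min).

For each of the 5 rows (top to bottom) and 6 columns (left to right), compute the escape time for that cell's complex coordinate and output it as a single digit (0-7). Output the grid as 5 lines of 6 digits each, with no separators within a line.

Answer: 122223
233333
333555
567777
456777

Derivation:
(row=0, col=0): c = -1.6800 + 1.2700i → escape time 1
(row=0, col=1): c = -1.5180 + 1.2700i → escape time 2
(row=0, col=2): c = -1.3560 + 1.2700i → escape time 2
(row=0, col=3): c = -1.1940 + 1.2700i → escape time 2
(row=0, col=4): c = -1.0320 + 1.2700i → escape time 2
(row=0, col=5): c = -0.8700 + 1.2700i → escape time 3
(row=1, col=0): c = -1.6800 + 0.8850i → escape time 2
(row=1, col=1): c = -1.5180 + 0.8850i → escape time 3
(row=1, col=2): c = -1.3560 + 0.8850i → escape time 3
(row=1, col=3): c = -1.1940 + 0.8850i → escape time 3
(row=1, col=4): c = -1.0320 + 0.8850i → escape time 3
(row=1, col=5): c = -0.8700 + 0.8850i → escape time 3
(row=2, col=0): c = -1.6800 + 0.5000i → escape time 3
(row=2, col=1): c = -1.5180 + 0.5000i → escape time 3
(row=2, col=2): c = -1.3560 + 0.5000i → escape time 3
(row=2, col=3): c = -1.1940 + 0.5000i → escape time 5
(row=2, col=4): c = -1.0320 + 0.5000i → escape time 5
(row=2, col=5): c = -0.8700 + 0.5000i → escape time 5
(row=3, col=0): c = -1.6800 + 0.1150i → escape time 5
(row=3, col=1): c = -1.5180 + 0.1150i → escape time 6
(row=3, col=2): c = -1.3560 + 0.1150i → escape time 7
(row=3, col=3): c = -1.1940 + 0.1150i → escape time 7
(row=3, col=4): c = -1.0320 + 0.1150i → escape time 7
(row=3, col=5): c = -0.8700 + 0.1150i → escape time 7
(row=4, col=0): c = -1.6800 + -0.2700i → escape time 4
(row=4, col=1): c = -1.5180 + -0.2700i → escape time 5
(row=4, col=2): c = -1.3560 + -0.2700i → escape time 6
(row=4, col=3): c = -1.1940 + -0.2700i → escape time 7
(row=4, col=4): c = -1.0320 + -0.2700i → escape time 7
(row=4, col=5): c = -0.8700 + -0.2700i → escape time 7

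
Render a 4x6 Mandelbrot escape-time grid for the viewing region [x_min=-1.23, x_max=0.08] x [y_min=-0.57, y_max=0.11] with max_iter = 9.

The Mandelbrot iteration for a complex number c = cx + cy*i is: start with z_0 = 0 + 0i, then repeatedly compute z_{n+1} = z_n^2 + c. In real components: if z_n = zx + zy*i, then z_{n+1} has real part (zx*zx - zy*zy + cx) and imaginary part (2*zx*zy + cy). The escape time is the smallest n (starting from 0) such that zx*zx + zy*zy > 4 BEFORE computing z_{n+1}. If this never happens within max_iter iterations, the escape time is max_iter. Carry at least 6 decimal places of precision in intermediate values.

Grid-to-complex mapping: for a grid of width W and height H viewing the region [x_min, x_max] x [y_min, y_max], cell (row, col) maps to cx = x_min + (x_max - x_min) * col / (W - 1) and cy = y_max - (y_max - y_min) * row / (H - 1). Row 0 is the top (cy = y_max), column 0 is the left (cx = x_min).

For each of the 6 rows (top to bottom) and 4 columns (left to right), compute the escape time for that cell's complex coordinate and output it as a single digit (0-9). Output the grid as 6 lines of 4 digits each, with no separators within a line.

Answer: 9999
9999
9999
9999
6799
3599

Derivation:
(row=0, col=0): c = -1.2300 + 0.1100i → escape time 9
(row=0, col=1): c = -0.7933 + 0.1100i → escape time 9
(row=0, col=2): c = -0.3567 + 0.1100i → escape time 9
(row=0, col=3): c = 0.0800 + 0.1100i → escape time 9
(row=1, col=0): c = -1.2300 + -0.0260i → escape time 9
(row=1, col=1): c = -0.7933 + -0.0260i → escape time 9
(row=1, col=2): c = -0.3567 + -0.0260i → escape time 9
(row=1, col=3): c = 0.0800 + -0.0260i → escape time 9
(row=2, col=0): c = -1.2300 + -0.1620i → escape time 9
(row=2, col=1): c = -0.7933 + -0.1620i → escape time 9
(row=2, col=2): c = -0.3567 + -0.1620i → escape time 9
(row=2, col=3): c = 0.0800 + -0.1620i → escape time 9
(row=3, col=0): c = -1.2300 + -0.2980i → escape time 9
(row=3, col=1): c = -0.7933 + -0.2980i → escape time 9
(row=3, col=2): c = -0.3567 + -0.2980i → escape time 9
(row=3, col=3): c = 0.0800 + -0.2980i → escape time 9
(row=4, col=0): c = -1.2300 + -0.4340i → escape time 6
(row=4, col=1): c = -0.7933 + -0.4340i → escape time 7
(row=4, col=2): c = -0.3567 + -0.4340i → escape time 9
(row=4, col=3): c = 0.0800 + -0.4340i → escape time 9
(row=5, col=0): c = -1.2300 + -0.5700i → escape time 3
(row=5, col=1): c = -0.7933 + -0.5700i → escape time 5
(row=5, col=2): c = -0.3567 + -0.5700i → escape time 9
(row=5, col=3): c = 0.0800 + -0.5700i → escape time 9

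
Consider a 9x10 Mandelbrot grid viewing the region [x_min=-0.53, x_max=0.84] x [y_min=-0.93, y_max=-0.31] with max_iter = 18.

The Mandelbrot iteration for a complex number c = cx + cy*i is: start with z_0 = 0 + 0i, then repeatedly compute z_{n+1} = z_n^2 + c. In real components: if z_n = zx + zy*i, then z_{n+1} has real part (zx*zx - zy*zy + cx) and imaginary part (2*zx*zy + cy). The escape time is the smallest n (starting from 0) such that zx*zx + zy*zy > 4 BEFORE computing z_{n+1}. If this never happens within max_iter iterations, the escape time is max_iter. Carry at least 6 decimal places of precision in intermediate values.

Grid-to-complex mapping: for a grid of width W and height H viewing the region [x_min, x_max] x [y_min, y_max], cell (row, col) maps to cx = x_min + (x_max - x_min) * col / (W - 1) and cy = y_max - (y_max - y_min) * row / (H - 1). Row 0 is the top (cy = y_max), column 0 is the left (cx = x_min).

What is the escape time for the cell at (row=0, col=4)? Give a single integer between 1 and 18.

z_0 = 0 + 0i, c = 0.1550 + -0.3100i
Iter 1: z = 0.1550 + -0.3100i, |z|^2 = 0.1201
Iter 2: z = 0.0829 + -0.4061i, |z|^2 = 0.1718
Iter 3: z = -0.0030 + -0.3774i, |z|^2 = 0.1424
Iter 4: z = 0.0126 + -0.3077i, |z|^2 = 0.0948
Iter 5: z = 0.0605 + -0.3178i, |z|^2 = 0.1046
Iter 6: z = 0.0577 + -0.3484i, |z|^2 = 0.1247
Iter 7: z = 0.0369 + -0.3502i, |z|^2 = 0.1240
Iter 8: z = 0.0337 + -0.3359i, |z|^2 = 0.1139
Iter 9: z = 0.0433 + -0.3327i, |z|^2 = 0.1125
Iter 10: z = 0.0462 + -0.3388i, |z|^2 = 0.1169
Iter 11: z = 0.0423 + -0.3413i, |z|^2 = 0.1183
Iter 12: z = 0.0403 + -0.3389i, |z|^2 = 0.1165
Iter 13: z = 0.0418 + -0.3373i, |z|^2 = 0.1155
Iter 14: z = 0.0430 + -0.3382i, |z|^2 = 0.1162
Iter 15: z = 0.0425 + -0.3391i, |z|^2 = 0.1168
Iter 16: z = 0.0418 + -0.3388i, |z|^2 = 0.1165
Iter 17: z = 0.0420 + -0.3384i, |z|^2 = 0.1162

Answer: 18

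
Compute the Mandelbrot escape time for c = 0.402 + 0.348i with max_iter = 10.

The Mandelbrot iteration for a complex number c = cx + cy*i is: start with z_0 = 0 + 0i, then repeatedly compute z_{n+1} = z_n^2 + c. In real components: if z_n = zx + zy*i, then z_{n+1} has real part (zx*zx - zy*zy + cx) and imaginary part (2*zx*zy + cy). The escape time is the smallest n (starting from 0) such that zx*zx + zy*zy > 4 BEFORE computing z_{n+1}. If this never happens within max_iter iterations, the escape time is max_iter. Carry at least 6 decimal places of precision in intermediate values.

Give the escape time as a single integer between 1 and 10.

Answer: 10

Derivation:
z_0 = 0 + 0i, c = 0.4020 + 0.3480i
Iter 1: z = 0.4020 + 0.3480i, |z|^2 = 0.2827
Iter 2: z = 0.4425 + 0.6278i, |z|^2 = 0.5899
Iter 3: z = 0.2037 + 0.9036i, |z|^2 = 0.8580
Iter 4: z = -0.3730 + 0.7161i, |z|^2 = 0.6519
Iter 5: z = 0.0283 + -0.1862i, |z|^2 = 0.0355
Iter 6: z = 0.3681 + 0.3374i, |z|^2 = 0.2494
Iter 7: z = 0.4236 + 0.5964i, |z|^2 = 0.5352
Iter 8: z = 0.2257 + 0.8534i, |z|^2 = 0.7792
Iter 9: z = -0.2753 + 0.7333i, |z|^2 = 0.6135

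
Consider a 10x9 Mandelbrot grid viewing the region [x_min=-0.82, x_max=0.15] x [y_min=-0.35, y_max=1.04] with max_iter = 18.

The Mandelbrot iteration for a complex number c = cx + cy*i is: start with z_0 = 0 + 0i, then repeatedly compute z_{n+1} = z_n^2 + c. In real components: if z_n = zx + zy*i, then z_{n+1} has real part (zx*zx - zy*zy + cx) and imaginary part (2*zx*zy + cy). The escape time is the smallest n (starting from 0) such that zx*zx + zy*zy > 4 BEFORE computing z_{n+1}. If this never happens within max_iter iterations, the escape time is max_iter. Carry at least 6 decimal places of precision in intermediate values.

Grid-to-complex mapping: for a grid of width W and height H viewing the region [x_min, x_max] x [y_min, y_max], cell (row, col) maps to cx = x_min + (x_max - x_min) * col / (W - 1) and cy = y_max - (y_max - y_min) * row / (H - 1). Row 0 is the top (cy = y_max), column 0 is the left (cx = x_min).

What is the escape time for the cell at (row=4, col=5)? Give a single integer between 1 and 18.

z_0 = 0 + 0i, c = -0.2811 + 0.3450i
Iter 1: z = -0.2811 + 0.3450i, |z|^2 = 0.1980
Iter 2: z = -0.3211 + 0.1510i, |z|^2 = 0.1259
Iter 3: z = -0.2008 + 0.2480i, |z|^2 = 0.1018
Iter 4: z = -0.3023 + 0.2454i, |z|^2 = 0.1516
Iter 5: z = -0.2500 + 0.1966i, |z|^2 = 0.1011
Iter 6: z = -0.2573 + 0.2467i, |z|^2 = 0.1271
Iter 7: z = -0.2758 + 0.2180i, |z|^2 = 0.1236
Iter 8: z = -0.2526 + 0.2247i, |z|^2 = 0.1143
Iter 9: z = -0.2678 + 0.2315i, |z|^2 = 0.1253
Iter 10: z = -0.2630 + 0.2210i, |z|^2 = 0.1180
Iter 11: z = -0.2608 + 0.2288i, |z|^2 = 0.1204
Iter 12: z = -0.2654 + 0.2257i, |z|^2 = 0.1214
Iter 13: z = -0.2616 + 0.2252i, |z|^2 = 0.1191
Iter 14: z = -0.2634 + 0.2272i, |z|^2 = 0.1210
Iter 15: z = -0.2633 + 0.2253i, |z|^2 = 0.1201
Iter 16: z = -0.2625 + 0.2263i, |z|^2 = 0.1201
Iter 17: z = -0.2634 + 0.2262i, |z|^2 = 0.1205

Answer: 18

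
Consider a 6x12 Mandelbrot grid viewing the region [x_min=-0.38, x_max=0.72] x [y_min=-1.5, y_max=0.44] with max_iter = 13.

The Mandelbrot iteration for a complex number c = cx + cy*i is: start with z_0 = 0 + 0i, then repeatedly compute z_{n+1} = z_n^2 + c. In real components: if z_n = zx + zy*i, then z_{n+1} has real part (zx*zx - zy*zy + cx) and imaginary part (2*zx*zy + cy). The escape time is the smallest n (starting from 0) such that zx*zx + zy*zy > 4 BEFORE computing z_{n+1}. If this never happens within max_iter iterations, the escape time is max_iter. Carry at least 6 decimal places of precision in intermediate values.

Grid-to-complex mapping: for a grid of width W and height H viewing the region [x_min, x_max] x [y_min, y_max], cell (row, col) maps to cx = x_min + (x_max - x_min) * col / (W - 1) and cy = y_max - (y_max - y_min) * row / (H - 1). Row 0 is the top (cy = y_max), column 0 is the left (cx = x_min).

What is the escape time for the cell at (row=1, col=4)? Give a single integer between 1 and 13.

Answer: 5

Derivation:
z_0 = 0 + 0i, c = 0.5000 + 0.2636i
Iter 1: z = 0.5000 + 0.2636i, |z|^2 = 0.3195
Iter 2: z = 0.6805 + 0.5273i, |z|^2 = 0.7411
Iter 3: z = 0.6851 + 0.9813i, |z|^2 = 1.4322
Iter 4: z = 0.0065 + 1.6081i, |z|^2 = 2.5859
Iter 5: z = -2.0858 + 0.2844i, |z|^2 = 4.4315
Escaped at iteration 5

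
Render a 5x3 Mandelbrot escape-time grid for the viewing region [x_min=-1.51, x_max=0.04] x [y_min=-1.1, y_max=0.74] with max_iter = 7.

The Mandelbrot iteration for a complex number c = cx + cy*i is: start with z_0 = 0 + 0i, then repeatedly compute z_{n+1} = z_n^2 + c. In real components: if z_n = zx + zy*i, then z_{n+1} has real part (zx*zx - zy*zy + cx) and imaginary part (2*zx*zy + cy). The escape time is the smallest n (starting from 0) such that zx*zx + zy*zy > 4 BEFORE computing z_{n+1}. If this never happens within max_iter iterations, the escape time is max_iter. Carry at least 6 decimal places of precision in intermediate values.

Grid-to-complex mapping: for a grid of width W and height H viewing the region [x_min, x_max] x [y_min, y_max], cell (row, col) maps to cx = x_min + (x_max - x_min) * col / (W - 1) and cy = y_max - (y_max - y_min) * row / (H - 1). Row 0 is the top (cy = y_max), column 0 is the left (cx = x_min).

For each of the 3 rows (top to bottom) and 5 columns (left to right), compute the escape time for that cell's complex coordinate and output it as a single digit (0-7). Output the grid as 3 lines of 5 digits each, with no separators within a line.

Answer: 33477
57777
23344

Derivation:
(row=0, col=0): c = -1.5100 + 0.7400i → escape time 3
(row=0, col=1): c = -1.1225 + 0.7400i → escape time 3
(row=0, col=2): c = -0.7350 + 0.7400i → escape time 4
(row=0, col=3): c = -0.3475 + 0.7400i → escape time 7
(row=0, col=4): c = 0.0400 + 0.7400i → escape time 7
(row=1, col=0): c = -1.5100 + -0.1800i → escape time 5
(row=1, col=1): c = -1.1225 + -0.1800i → escape time 7
(row=1, col=2): c = -0.7350 + -0.1800i → escape time 7
(row=1, col=3): c = -0.3475 + -0.1800i → escape time 7
(row=1, col=4): c = 0.0400 + -0.1800i → escape time 7
(row=2, col=0): c = -1.5100 + -1.1000i → escape time 2
(row=2, col=1): c = -1.1225 + -1.1000i → escape time 3
(row=2, col=2): c = -0.7350 + -1.1000i → escape time 3
(row=2, col=3): c = -0.3475 + -1.1000i → escape time 4
(row=2, col=4): c = 0.0400 + -1.1000i → escape time 4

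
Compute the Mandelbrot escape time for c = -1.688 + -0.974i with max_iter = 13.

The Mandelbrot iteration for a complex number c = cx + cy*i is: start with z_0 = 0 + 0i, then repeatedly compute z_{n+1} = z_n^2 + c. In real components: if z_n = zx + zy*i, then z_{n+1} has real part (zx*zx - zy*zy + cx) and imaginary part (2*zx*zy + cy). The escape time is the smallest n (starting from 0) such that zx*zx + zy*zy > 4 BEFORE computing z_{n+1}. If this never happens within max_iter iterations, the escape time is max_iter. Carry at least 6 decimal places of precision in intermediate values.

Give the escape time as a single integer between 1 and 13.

Answer: 2

Derivation:
z_0 = 0 + 0i, c = -1.6880 + -0.9740i
Iter 1: z = -1.6880 + -0.9740i, |z|^2 = 3.7980
Iter 2: z = 0.2127 + 2.3142i, |z|^2 = 5.4009
Escaped at iteration 2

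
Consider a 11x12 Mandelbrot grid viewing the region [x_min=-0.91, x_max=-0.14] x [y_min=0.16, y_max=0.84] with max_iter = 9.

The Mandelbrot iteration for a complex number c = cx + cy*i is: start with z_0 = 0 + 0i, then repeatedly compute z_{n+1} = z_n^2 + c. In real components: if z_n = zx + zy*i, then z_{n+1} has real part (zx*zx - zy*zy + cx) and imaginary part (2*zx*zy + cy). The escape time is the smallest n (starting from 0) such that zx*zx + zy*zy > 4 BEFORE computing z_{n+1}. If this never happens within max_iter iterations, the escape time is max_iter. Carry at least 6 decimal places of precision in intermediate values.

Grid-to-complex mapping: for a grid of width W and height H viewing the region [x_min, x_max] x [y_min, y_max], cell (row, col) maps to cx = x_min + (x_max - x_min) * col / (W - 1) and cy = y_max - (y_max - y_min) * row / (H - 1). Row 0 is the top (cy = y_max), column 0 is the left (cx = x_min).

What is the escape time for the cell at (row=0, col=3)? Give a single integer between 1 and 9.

z_0 = 0 + 0i, c = -0.6790 + 0.8400i
Iter 1: z = -0.6790 + 0.8400i, |z|^2 = 1.1666
Iter 2: z = -0.9236 + -0.3007i, |z|^2 = 0.9434
Iter 3: z = 0.0835 + 1.3955i, |z|^2 = 1.9543
Iter 4: z = -2.6193 + 1.0731i, |z|^2 = 8.0126
Escaped at iteration 4

Answer: 4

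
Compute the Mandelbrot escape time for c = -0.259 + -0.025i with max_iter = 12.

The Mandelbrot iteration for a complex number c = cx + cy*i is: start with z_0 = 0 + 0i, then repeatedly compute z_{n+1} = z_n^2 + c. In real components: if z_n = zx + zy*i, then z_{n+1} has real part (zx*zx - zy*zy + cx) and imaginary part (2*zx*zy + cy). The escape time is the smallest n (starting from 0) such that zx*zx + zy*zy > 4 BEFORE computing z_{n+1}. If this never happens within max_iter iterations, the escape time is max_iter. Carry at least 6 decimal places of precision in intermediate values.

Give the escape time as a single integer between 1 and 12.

z_0 = 0 + 0i, c = -0.2590 + -0.0250i
Iter 1: z = -0.2590 + -0.0250i, |z|^2 = 0.0677
Iter 2: z = -0.1925 + -0.0120i, |z|^2 = 0.0372
Iter 3: z = -0.2221 + -0.0204i, |z|^2 = 0.0497
Iter 4: z = -0.2101 + -0.0160i, |z|^2 = 0.0444
Iter 5: z = -0.2151 + -0.0183i, |z|^2 = 0.0466
Iter 6: z = -0.2131 + -0.0171i, |z|^2 = 0.0457
Iter 7: z = -0.2139 + -0.0177i, |z|^2 = 0.0461
Iter 8: z = -0.2136 + -0.0174i, |z|^2 = 0.0459
Iter 9: z = -0.2137 + -0.0176i, |z|^2 = 0.0460
Iter 10: z = -0.2136 + -0.0175i, |z|^2 = 0.0459
Iter 11: z = -0.2137 + -0.0175i, |z|^2 = 0.0460

Answer: 12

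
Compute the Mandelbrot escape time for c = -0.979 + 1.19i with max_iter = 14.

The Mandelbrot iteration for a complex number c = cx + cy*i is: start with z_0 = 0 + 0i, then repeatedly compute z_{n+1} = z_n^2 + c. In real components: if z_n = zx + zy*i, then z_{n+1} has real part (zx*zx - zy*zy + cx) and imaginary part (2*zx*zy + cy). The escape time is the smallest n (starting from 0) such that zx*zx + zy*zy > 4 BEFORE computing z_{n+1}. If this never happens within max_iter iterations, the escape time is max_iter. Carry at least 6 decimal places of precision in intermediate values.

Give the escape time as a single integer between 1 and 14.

z_0 = 0 + 0i, c = -0.9790 + 1.1900i
Iter 1: z = -0.9790 + 1.1900i, |z|^2 = 2.3745
Iter 2: z = -1.4367 + -1.1400i, |z|^2 = 3.3636
Iter 3: z = -0.2147 + 4.4656i, |z|^2 = 19.9880
Escaped at iteration 3

Answer: 3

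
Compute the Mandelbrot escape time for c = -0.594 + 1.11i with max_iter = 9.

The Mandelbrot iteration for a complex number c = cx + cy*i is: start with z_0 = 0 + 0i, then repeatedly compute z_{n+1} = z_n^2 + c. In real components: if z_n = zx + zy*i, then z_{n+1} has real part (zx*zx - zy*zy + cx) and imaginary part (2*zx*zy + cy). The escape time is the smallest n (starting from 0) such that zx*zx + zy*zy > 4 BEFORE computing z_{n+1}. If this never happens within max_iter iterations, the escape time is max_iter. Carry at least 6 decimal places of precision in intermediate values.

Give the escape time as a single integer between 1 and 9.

z_0 = 0 + 0i, c = -0.5940 + 1.1100i
Iter 1: z = -0.5940 + 1.1100i, |z|^2 = 1.5849
Iter 2: z = -1.4733 + -0.2087i, |z|^2 = 2.2141
Iter 3: z = 1.5330 + 1.7249i, |z|^2 = 5.3252
Escaped at iteration 3

Answer: 3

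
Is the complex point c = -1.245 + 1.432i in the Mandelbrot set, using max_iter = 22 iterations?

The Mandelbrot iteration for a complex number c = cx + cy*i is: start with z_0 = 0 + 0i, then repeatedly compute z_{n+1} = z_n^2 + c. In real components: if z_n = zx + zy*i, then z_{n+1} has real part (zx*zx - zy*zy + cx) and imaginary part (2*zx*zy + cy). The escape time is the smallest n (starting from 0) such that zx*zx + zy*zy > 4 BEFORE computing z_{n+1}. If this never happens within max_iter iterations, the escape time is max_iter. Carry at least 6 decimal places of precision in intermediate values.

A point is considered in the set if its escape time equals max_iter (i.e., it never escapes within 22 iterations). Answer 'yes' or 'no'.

z_0 = 0 + 0i, c = -1.2450 + 1.4320i
Iter 1: z = -1.2450 + 1.4320i, |z|^2 = 3.6006
Iter 2: z = -1.7456 + -2.1337i, |z|^2 = 7.5997
Escaped at iteration 2

Answer: no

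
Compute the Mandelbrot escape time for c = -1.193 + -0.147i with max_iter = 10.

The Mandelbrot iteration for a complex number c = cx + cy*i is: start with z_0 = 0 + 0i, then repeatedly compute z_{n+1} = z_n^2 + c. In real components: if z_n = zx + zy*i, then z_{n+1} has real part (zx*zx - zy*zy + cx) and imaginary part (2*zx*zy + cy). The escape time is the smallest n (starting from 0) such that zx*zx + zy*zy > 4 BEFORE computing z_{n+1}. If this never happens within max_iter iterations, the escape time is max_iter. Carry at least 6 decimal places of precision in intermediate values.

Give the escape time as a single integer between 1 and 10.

z_0 = 0 + 0i, c = -1.1930 + -0.1470i
Iter 1: z = -1.1930 + -0.1470i, |z|^2 = 1.4449
Iter 2: z = 0.2086 + 0.2037i, |z|^2 = 0.0850
Iter 3: z = -1.1910 + -0.0620i, |z|^2 = 1.4223
Iter 4: z = 0.2216 + 0.0006i, |z|^2 = 0.0491
Iter 5: z = -1.1439 + -0.1467i, |z|^2 = 1.3300
Iter 6: z = 0.0940 + 0.1887i, |z|^2 = 0.0444
Iter 7: z = -1.2198 + -0.1115i, |z|^2 = 1.5003
Iter 8: z = 0.2824 + 0.1251i, |z|^2 = 0.0954
Iter 9: z = -1.1289 + -0.0763i, |z|^2 = 1.2803

Answer: 10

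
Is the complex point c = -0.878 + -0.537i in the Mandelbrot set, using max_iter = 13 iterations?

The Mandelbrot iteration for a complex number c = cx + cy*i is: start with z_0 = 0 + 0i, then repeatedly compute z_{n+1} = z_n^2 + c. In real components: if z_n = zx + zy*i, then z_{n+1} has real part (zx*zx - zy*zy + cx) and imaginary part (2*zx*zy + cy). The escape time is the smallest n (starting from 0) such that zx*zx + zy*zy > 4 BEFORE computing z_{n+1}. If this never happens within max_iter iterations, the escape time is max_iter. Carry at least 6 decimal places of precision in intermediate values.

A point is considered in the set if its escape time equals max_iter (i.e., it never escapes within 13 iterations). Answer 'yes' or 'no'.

Answer: no

Derivation:
z_0 = 0 + 0i, c = -0.8780 + -0.5370i
Iter 1: z = -0.8780 + -0.5370i, |z|^2 = 1.0593
Iter 2: z = -0.3955 + 0.4060i, |z|^2 = 0.3212
Iter 3: z = -0.8864 + -0.8581i, |z|^2 = 1.5221
Iter 4: z = -0.8286 + 0.9843i, |z|^2 = 1.6554
Iter 5: z = -1.1601 + -2.1682i, |z|^2 = 6.0471
Escaped at iteration 5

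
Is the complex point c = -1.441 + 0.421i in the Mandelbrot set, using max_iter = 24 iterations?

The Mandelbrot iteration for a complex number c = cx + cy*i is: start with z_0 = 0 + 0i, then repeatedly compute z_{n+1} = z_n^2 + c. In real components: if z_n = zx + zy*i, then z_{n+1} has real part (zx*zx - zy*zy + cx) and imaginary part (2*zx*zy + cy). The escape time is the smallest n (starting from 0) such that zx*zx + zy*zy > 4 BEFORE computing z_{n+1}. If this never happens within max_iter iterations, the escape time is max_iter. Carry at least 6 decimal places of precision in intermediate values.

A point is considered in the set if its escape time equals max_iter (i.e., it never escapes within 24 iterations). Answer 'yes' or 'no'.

z_0 = 0 + 0i, c = -1.4410 + 0.4210i
Iter 1: z = -1.4410 + 0.4210i, |z|^2 = 2.2537
Iter 2: z = 0.4582 + -0.7923i, |z|^2 = 0.8378
Iter 3: z = -1.8588 + -0.3051i, |z|^2 = 3.5482
Iter 4: z = 1.9210 + 1.5554i, |z|^2 = 6.1095
Escaped at iteration 4

Answer: no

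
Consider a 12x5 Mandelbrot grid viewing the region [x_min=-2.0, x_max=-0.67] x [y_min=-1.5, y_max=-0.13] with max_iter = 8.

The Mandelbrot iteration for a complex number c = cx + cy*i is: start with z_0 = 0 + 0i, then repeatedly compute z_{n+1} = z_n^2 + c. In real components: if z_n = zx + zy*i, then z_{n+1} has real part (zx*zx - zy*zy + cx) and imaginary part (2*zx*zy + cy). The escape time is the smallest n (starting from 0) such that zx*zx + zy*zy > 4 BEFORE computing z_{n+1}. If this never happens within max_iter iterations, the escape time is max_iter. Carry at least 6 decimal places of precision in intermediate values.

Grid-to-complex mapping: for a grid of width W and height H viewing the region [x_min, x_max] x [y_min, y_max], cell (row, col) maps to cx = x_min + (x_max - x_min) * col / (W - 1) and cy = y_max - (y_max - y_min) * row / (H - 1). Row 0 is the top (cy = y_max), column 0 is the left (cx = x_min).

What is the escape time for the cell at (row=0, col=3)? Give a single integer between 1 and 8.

Answer: 5

Derivation:
z_0 = 0 + 0i, c = -1.6373 + -0.1300i
Iter 1: z = -1.6373 + -0.1300i, |z|^2 = 2.6976
Iter 2: z = 1.0265 + 0.2957i, |z|^2 = 1.1411
Iter 3: z = -0.6710 + 0.4770i, |z|^2 = 0.6778
Iter 4: z = -1.4146 + -0.7702i, |z|^2 = 2.5943
Iter 5: z = -0.2295 + 2.0491i, |z|^2 = 4.2513
Escaped at iteration 5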